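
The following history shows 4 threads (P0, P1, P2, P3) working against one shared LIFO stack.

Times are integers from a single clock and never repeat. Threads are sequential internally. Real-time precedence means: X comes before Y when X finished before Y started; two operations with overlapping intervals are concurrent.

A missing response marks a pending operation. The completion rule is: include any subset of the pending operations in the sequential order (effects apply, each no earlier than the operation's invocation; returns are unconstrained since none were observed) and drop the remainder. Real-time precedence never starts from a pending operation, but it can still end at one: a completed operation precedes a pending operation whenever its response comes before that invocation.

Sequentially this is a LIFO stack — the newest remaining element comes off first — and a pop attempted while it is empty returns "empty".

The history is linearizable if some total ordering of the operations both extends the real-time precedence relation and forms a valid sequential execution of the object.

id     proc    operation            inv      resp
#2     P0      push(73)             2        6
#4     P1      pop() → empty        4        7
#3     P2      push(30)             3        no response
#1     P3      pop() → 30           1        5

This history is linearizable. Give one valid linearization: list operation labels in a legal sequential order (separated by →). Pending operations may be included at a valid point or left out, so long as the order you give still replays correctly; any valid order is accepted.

step 1: #3 push(30) (pending, included) — stack <30>
step 2: #1 pop() → 30 — stack <>
step 3: #4 pop() → empty — stack <>
step 4: #2 push(73) — stack <73>

#3 → #1 → #4 → #2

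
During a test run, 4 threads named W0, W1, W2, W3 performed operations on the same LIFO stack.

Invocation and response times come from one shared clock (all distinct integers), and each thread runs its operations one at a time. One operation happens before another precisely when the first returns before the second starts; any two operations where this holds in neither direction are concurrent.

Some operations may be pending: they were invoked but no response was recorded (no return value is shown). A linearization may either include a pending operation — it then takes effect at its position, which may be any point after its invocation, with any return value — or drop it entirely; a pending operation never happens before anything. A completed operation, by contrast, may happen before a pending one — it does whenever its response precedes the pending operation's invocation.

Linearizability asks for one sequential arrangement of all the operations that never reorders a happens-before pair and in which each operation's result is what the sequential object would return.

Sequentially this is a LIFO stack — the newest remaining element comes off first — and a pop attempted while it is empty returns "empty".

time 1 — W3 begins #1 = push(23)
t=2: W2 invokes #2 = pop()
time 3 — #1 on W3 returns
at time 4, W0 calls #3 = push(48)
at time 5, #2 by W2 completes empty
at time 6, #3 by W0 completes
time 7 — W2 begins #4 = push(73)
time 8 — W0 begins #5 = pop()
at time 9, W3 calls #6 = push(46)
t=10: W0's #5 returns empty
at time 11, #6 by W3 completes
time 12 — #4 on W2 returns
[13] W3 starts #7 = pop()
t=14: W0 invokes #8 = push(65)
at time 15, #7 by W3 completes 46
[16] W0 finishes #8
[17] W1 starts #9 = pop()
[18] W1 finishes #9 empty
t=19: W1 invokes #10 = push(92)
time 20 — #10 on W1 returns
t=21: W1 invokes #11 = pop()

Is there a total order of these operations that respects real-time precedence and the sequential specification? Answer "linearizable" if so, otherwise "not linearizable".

through event 9 a valid linearization exists; event 10 (#5 responding at time 10) ends that
every one of the 3 real-time-consistent orders over 4 completed LIFO stack ops fails the sequential spec
no completion choice of the 2 pending operations (#4, #6) rescues it — every subset was tried
sample order #1, #2, #3, #5 (pending dropped) stalls at step 2 — #2 pop() → empty has no legal effect
sample order #1, #3, #2, #5 (pending dropped) stalls at step 3 — #2 pop() → empty has no legal effect

not linearizable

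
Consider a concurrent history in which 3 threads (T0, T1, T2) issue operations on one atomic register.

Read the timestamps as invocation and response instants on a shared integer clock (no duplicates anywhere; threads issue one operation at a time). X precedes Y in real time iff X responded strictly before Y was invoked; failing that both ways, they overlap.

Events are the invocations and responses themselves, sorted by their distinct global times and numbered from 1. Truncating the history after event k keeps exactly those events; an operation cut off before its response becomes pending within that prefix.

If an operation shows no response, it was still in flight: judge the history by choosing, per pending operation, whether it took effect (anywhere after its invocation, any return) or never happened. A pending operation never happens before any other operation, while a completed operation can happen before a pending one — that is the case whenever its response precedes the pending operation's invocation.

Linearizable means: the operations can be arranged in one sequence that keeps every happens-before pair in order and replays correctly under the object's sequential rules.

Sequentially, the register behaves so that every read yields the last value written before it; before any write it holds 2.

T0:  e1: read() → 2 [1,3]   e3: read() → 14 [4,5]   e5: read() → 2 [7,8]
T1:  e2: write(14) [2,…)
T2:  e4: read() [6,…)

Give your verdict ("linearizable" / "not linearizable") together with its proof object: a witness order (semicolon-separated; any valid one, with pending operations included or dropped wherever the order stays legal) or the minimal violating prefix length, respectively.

prefix check: 1..7 passes, 1..8 fails once e5's time-8 response joins
the completed operations (3 total) allow one real-time order; the atomic register replay rejects it
no escape via the 2 pending operations (e2, e4): every completion choice fails
one such order, e1, e3, e5 (pending dropped), breaks at step 2 where e3 read() → 14 is illegal

not linearizable — minimal violating prefix: 8 events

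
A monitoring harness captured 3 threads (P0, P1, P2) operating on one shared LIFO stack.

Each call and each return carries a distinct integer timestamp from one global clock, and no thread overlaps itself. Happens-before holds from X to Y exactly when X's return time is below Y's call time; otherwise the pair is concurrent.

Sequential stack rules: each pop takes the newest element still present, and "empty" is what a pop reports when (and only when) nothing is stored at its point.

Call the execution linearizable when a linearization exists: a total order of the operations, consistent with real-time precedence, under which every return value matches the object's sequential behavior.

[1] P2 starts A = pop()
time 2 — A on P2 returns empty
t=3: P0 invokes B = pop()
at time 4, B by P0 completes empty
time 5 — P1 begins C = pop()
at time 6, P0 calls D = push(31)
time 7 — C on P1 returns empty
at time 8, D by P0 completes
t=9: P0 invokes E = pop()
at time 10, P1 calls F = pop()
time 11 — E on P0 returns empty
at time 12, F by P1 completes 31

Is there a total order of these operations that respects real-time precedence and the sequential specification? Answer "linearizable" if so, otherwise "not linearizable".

one valid linearization: A, B, C, D, F, E
step 1: A pop() → empty — stack <>
step 2: B pop() → empty — stack <>
step 3: C pop() → empty — stack <>
step 4: D push(31) — stack <31>
step 5: F pop() → 31 — stack <>
step 6: E pop() → empty — stack <>

linearizable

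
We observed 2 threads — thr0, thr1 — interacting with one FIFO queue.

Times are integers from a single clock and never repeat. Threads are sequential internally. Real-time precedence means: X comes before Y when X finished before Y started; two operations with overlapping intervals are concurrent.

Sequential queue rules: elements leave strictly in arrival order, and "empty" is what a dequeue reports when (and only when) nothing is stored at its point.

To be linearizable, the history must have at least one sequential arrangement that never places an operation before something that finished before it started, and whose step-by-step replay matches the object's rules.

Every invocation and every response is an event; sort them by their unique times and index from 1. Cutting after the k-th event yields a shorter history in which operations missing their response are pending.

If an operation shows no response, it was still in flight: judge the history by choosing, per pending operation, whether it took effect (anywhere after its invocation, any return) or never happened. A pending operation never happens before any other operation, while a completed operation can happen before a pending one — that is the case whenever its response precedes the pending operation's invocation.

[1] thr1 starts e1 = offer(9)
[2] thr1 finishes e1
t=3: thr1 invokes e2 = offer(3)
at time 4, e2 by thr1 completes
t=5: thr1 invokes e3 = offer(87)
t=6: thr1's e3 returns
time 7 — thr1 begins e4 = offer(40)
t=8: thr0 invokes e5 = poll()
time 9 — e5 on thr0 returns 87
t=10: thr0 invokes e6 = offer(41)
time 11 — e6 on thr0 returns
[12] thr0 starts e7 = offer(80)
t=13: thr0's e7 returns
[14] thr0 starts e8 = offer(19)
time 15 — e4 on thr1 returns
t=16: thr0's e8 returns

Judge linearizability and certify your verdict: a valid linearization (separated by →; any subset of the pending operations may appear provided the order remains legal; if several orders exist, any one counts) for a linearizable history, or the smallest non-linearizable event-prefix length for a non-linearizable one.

cut after 8 events: linearizable; cut after 9 events (e5 responds, time 9): not linearizable
the sole real-time-consistent order of 4 completed operations fails the FIFO queue replay
no completion choice of the 1 pending operation (e4) rescues it — every subset was tried
sample order e1, e2, e3, e5 (pending dropped) stalls at step 4 — e5 poll() → 87 has no legal effect

not linearizable — minimal violating prefix: 9 events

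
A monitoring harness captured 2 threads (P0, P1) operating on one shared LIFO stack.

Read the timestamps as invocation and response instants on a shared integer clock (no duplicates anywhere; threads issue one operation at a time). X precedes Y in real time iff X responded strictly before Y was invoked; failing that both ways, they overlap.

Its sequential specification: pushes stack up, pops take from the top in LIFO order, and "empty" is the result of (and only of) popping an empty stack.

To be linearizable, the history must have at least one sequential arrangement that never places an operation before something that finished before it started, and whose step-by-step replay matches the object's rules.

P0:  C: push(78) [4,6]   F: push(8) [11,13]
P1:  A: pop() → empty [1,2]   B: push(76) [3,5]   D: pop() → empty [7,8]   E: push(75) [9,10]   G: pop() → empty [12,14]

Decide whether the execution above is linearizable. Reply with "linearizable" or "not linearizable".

not linearizable

already the first 8 events (up to D's response at time 8) admit no linearization; the first 7 still do
every one of the 2 real-time-consistent orders over 4 completed LIFO stack ops fails the sequential spec
e.g. A, B, C, D: illegal at step 4, since D pop() → empty cannot apply there
e.g. A, C, B, D: illegal at step 4, since D pop() → empty cannot apply there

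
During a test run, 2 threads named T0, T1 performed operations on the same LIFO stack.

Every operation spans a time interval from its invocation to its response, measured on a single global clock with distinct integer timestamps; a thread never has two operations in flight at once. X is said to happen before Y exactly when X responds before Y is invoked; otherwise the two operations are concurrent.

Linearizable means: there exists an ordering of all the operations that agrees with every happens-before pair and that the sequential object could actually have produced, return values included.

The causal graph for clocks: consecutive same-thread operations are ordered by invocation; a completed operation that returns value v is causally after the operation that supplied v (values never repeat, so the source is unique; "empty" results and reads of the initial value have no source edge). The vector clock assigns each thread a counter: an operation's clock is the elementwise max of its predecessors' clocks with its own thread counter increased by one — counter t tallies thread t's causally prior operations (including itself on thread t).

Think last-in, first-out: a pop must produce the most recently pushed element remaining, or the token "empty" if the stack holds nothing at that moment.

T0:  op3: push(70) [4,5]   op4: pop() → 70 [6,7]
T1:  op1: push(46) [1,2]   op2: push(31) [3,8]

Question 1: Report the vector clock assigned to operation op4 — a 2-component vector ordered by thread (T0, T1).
Answer: (2, 0)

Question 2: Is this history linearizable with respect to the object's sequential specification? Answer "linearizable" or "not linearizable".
linearizable

a witness: op1, op2, op3, op4
after step 1 (op1 push(46)): stack <46>
after step 2 (op2 push(31)): stack <46,31>
after step 3 (op3 push(70)): stack <46,31,70>
after step 4 (op4 pop() → 70): stack <46,31>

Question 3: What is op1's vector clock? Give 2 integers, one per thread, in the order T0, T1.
Answer: (0, 1)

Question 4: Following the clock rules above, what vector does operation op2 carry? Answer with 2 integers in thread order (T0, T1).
Answer: (0, 2)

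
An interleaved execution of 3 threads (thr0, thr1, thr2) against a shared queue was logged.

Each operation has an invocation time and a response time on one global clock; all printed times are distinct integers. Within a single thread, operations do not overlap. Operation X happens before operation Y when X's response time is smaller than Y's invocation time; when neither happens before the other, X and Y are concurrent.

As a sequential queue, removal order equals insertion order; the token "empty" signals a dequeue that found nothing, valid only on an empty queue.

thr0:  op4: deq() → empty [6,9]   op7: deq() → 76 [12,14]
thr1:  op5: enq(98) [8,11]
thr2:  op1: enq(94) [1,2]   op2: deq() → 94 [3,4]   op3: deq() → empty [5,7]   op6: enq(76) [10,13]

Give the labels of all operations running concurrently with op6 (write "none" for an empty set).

op5, op7

op6 spans [10,13]; an op avoiding the whole window 10..13 is ordered, any other is concurrent
op1 [1,2]: before
op2 [3,4]: before
op3 [5,7]: before
op4 [6,9]: before
op5 [8,11]: concurrent
op7 [12,14]: concurrent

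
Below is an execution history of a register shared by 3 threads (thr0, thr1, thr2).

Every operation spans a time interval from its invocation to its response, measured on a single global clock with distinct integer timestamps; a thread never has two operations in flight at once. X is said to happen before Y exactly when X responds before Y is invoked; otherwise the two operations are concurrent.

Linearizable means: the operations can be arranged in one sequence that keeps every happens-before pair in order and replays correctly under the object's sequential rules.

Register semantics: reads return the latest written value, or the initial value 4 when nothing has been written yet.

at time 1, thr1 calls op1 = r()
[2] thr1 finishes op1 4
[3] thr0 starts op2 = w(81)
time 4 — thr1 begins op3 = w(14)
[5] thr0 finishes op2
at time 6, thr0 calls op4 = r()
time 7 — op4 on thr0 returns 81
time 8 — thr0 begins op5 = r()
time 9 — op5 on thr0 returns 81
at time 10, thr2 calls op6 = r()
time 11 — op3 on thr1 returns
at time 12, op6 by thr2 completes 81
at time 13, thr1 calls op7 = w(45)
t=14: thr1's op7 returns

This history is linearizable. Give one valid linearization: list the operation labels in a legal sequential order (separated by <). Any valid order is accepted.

op1 < op2 < op4 < op5 < op6 < op3 < op7

1. op1 r() → 4, leaving value 4
2. op2 w(81), leaving value 81
3. op4 r() → 81, leaving value 81
4. op5 r() → 81, leaving value 81
5. op6 r() → 81, leaving value 81
6. op3 w(14), leaving value 14
7. op7 w(45), leaving value 45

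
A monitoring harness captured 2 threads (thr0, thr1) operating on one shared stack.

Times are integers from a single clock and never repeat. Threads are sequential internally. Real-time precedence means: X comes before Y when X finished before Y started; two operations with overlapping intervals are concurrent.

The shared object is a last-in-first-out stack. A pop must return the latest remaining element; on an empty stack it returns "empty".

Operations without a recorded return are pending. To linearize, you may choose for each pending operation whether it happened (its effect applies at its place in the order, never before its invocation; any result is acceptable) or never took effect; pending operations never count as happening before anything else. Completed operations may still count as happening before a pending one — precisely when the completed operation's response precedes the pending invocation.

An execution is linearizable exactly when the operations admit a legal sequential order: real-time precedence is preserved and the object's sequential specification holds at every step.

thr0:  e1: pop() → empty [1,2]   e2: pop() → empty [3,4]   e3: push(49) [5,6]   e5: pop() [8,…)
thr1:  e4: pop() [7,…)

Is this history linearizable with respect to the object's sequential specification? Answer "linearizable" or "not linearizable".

witness order: e1, e2, e3
after step 1 (e1 pop() → empty): stack <>
after step 2 (e2 pop() → empty): stack <>
after step 3 (e3 push(49)): stack <49>

linearizable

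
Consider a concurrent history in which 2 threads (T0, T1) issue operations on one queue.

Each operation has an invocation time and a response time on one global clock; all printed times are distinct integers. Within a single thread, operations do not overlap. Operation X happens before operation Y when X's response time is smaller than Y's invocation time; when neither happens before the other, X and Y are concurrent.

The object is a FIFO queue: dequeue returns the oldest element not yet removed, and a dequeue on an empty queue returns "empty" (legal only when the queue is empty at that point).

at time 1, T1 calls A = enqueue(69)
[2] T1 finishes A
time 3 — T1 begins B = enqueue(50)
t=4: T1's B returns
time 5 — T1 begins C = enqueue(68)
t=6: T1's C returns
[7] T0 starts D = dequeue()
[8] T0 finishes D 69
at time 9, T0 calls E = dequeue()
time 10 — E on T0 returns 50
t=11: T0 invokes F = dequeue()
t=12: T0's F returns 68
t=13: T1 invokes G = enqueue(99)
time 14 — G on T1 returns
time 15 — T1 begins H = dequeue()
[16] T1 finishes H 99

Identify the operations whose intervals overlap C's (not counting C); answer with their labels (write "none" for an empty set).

none

overlap test against C [5,6]: concurrent iff the interval meets 5..6
A [1,2]: before
B [3,4]: before
D [7,8]: after
E [9,10]: after
F [11,12]: after
G [13,14]: after
H [15,16]: after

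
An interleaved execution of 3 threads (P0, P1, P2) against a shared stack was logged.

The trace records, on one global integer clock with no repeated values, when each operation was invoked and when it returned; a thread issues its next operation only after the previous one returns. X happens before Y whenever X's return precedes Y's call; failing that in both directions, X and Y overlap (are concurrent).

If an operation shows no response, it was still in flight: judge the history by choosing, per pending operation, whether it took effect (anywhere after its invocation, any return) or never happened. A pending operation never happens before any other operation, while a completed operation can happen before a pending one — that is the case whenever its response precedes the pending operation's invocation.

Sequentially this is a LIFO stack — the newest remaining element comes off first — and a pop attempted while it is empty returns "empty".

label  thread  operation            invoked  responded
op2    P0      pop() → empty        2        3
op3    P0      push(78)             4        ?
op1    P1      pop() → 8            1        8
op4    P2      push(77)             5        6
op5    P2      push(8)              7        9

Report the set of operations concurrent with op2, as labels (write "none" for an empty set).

op1

op2 runs from 2 to 3; window-overlapping ops are concurrent
op1 [1,8]: concurrent
op3 [4,…): after
op4 [5,6]: after
op5 [7,9]: after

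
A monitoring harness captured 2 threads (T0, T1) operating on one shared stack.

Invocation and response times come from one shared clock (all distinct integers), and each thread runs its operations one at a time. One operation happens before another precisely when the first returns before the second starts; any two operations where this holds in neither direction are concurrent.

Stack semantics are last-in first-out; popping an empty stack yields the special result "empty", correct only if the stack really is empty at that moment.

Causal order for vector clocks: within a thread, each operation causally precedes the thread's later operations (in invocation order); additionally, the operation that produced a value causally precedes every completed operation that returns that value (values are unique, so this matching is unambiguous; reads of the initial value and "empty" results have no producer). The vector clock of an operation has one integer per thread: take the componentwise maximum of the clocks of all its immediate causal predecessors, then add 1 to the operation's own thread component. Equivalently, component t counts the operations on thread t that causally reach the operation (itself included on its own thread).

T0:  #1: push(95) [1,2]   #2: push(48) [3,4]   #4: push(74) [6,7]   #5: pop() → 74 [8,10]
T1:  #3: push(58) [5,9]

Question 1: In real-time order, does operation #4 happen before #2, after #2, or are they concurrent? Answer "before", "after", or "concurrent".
#4 spans [6,7], #2 spans [3,4]
resp(#2)=4 < inv(#4)=6

after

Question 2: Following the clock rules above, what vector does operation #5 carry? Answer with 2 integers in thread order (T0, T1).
#3, invoked 5, has no incoming edges; only T1's bump applies → (0, 1)
#1, invoked 1, has no incoming edges; only T0's bump applies → (1, 0)
from VC(#1)=(1, 0), #2 (invoked 3) maxes components and bumps T0 → (2, 0)
from VC(#2)=(2, 0), #4 (invoked 6) maxes components and bumps T0 → (3, 0)
from VC(#4)=(3, 0), #5 (invoked 8) maxes components and bumps T0 → (4, 0)
target: VC(#5) = (4, 0)

(4, 0)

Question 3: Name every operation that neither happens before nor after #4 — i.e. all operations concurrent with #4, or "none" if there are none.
overlap test against #4 [6,7]: concurrent iff the interval meets 6..7
#1 [1,2]: before
#2 [3,4]: before
#3 [5,9]: concurrent
#5 [8,10]: after

#3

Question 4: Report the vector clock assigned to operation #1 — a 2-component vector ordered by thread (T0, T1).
VC(#3, invoked at 5): no causal predecessors; +1 on T1 → (0, 1)
VC(#1, invoked at 1): no causal predecessors; +1 on T0 → (1, 0)
invoked at 3, #2 merges VC(#1)=(1, 0) and bumps T0's slot → (2, 0)
invoked at 6, #4 merges VC(#2)=(2, 0) and bumps T0's slot → (3, 0)
invoked at 8, #5 merges VC(#4)=(3, 0) and bumps T0's slot → (4, 0)
target: VC(#1) = (1, 0)

(1, 0)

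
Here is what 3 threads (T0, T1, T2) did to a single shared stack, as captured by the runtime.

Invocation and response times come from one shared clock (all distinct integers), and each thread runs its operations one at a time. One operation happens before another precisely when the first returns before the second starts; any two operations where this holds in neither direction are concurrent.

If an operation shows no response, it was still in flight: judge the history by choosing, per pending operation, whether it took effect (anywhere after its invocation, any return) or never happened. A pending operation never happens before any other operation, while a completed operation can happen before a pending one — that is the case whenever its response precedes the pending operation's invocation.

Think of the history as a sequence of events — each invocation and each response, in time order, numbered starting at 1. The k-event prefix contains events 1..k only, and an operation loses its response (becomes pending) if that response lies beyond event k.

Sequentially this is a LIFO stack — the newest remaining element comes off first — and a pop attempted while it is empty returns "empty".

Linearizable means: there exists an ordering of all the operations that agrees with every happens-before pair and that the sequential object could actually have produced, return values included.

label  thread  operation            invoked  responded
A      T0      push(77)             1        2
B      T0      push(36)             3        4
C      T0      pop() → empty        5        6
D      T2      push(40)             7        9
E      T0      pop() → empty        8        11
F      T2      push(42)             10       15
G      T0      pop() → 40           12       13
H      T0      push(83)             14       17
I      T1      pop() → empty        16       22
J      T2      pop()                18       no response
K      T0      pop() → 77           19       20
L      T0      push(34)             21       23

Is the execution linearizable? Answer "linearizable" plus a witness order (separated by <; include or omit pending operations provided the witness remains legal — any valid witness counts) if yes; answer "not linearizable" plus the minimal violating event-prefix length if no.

events 1..5 are fine; event 6 — the response of C at time 6 — makes the prefix non-linearizable
the completed operations (3 total) allow one real-time order; the stack replay rejects it
one such order, A, B, C, breaks at step 3 where C pop() → empty is illegal

not linearizable — minimal violating prefix: 6 events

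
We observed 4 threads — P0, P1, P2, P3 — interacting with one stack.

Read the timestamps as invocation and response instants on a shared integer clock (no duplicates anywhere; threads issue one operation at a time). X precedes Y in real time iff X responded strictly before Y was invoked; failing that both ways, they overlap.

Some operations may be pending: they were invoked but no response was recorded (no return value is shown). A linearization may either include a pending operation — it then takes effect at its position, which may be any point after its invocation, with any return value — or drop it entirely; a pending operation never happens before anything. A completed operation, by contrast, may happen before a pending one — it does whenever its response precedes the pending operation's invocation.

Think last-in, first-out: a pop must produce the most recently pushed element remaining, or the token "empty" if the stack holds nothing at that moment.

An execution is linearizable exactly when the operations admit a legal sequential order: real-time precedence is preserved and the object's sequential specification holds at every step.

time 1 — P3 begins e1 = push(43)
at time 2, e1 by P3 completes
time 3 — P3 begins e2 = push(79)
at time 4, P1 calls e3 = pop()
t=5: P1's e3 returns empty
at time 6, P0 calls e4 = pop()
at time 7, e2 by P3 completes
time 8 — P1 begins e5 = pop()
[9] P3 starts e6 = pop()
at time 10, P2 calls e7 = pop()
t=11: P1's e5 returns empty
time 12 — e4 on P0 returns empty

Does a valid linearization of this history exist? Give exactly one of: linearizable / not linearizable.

through event 4 a valid linearization exists; event 5 (e3 responding at time 5) ends that
exactly one order of the 2 completed ops respects real time; the stack replay fails
including or dropping the 1 pending operation (e2) in any combination fails
take e1, e3 (pending dropped): step 2 already fails, because e3 pop() → empty cannot occur there

not linearizable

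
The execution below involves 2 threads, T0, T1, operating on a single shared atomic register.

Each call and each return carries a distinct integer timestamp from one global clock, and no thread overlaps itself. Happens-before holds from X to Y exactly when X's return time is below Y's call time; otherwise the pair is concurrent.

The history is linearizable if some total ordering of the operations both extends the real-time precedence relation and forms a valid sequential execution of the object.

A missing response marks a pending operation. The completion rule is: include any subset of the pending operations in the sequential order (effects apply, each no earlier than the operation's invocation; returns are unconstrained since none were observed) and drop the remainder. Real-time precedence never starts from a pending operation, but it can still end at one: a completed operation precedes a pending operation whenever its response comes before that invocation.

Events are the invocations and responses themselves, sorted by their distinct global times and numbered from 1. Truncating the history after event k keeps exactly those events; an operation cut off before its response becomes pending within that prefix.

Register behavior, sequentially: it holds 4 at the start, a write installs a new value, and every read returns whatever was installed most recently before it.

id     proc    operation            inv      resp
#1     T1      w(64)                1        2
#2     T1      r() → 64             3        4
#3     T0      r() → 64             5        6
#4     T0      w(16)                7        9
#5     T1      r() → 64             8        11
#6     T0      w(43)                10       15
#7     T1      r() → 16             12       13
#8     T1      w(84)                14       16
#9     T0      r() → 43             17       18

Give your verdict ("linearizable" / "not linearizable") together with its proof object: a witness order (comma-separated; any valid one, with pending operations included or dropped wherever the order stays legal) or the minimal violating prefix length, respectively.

linearizable — witness: #1, #2, #3, #5, #4, #7, #8, #6, #9

1. #1 w(64), leaving value 64
2. #2 r() → 64, leaving value 64
3. #3 r() → 64, leaving value 64
4. #5 r() → 64, leaving value 64
5. #4 w(16), leaving value 16
6. #7 r() → 16, leaving value 16
7. #8 w(84), leaving value 84
8. #6 w(43), leaving value 43
9. #9 r() → 43, leaving value 43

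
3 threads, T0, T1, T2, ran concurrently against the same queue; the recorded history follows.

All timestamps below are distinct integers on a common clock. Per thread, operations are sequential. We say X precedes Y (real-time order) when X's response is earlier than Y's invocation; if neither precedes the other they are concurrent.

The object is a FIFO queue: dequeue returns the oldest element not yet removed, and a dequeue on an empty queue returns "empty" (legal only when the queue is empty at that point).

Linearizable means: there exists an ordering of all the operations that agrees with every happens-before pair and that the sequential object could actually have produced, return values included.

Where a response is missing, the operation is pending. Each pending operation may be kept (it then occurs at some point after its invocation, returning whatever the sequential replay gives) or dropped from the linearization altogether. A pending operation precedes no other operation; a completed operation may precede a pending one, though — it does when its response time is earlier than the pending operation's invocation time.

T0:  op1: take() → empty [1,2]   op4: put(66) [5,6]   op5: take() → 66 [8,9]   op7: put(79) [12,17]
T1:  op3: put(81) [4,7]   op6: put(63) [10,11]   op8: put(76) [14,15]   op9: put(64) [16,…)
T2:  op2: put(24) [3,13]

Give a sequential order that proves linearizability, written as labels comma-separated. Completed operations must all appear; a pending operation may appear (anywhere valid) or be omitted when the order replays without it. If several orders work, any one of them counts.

after step 1 (op1 take() → empty): queue <>
after step 2 (op4 put(66)): queue <66>
after step 3 (op2 put(24)): queue <66,24>
after step 4 (op3 put(81)): queue <66,24,81>
after step 5 (op5 take() → 66): queue <24,81>
after step 6 (op6 put(63)): queue <24,81,63>
after step 7 (op7 put(79)): queue <24,81,63,79>
after step 8 (op8 put(76)): queue <24,81,63,79,76>

op1, op4, op2, op3, op5, op6, op7, op8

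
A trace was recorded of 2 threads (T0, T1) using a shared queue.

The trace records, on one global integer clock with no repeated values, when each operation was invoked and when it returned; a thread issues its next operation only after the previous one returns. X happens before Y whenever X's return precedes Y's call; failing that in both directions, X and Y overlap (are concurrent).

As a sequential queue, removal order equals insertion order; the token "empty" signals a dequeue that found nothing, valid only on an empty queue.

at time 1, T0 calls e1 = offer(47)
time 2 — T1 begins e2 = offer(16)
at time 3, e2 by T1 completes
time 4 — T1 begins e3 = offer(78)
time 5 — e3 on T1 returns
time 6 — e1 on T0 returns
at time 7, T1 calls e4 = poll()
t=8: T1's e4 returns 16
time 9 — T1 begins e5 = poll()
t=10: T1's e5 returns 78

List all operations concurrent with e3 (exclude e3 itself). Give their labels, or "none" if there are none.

concurrent with e3 ([4,5]): every op whose interval crosses 4..5
e1 [1,6]: concurrent
e2 [2,3]: before
e4 [7,8]: after
e5 [9,10]: after

e1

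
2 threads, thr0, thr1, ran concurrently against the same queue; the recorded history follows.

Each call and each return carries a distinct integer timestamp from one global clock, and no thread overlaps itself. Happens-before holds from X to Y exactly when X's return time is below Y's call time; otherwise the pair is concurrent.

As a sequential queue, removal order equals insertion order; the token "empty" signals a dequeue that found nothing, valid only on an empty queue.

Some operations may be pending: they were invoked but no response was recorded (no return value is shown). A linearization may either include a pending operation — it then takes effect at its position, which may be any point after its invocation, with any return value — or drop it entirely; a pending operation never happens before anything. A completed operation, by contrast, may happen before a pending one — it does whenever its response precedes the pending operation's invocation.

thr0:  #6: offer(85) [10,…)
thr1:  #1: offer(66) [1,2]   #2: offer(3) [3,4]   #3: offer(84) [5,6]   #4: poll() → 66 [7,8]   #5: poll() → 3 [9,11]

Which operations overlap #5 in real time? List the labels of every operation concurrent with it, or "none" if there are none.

#6

#5 runs from 9 to 11; window-overlapping ops are concurrent
#1 [1,2]: before
#2 [3,4]: before
#3 [5,6]: before
#4 [7,8]: before
#6 [10,…): concurrent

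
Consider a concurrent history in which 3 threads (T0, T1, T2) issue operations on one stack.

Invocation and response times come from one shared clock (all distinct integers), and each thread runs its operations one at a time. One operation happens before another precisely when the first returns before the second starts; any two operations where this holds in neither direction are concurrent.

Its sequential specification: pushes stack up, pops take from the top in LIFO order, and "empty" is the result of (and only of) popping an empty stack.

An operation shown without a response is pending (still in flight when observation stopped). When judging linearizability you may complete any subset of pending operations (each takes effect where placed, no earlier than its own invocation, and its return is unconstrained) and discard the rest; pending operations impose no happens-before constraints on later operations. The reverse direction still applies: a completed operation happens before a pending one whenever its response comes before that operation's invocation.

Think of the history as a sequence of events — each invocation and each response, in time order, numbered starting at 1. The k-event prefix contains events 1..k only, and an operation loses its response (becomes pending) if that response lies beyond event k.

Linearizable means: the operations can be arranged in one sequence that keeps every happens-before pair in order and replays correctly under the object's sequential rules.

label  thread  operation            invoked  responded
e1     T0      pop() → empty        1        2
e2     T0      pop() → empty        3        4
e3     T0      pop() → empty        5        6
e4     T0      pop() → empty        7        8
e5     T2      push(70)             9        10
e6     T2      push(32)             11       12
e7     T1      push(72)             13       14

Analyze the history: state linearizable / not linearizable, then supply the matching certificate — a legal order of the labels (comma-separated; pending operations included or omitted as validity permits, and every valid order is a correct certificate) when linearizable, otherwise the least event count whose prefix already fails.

linearizable — witness: e1, e2, e3, e4, e5, e6, e7

after step 1 (e1 pop() → empty): stack <>
after step 2 (e2 pop() → empty): stack <>
after step 3 (e3 pop() → empty): stack <>
after step 4 (e4 pop() → empty): stack <>
after step 5 (e5 push(70)): stack <70>
after step 6 (e6 push(32)): stack <70,32>
after step 7 (e7 push(72)): stack <70,32,72>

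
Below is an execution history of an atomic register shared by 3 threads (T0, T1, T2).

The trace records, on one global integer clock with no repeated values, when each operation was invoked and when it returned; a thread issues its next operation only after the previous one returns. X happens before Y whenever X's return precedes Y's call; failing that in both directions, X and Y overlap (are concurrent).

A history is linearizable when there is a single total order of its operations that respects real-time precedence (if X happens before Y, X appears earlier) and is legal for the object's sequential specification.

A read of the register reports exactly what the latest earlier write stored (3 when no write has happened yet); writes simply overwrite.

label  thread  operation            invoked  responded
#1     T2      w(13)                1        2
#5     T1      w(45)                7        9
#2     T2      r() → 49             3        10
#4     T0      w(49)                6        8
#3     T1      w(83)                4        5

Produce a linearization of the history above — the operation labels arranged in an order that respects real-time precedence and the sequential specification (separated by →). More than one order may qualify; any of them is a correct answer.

step 1: #1 w(13) — value 13
step 2: #3 w(83) — value 83
step 3: #4 w(49) — value 49
step 4: #2 r() → 49 — value 49
step 5: #5 w(45) — value 45

#1 → #3 → #4 → #2 → #5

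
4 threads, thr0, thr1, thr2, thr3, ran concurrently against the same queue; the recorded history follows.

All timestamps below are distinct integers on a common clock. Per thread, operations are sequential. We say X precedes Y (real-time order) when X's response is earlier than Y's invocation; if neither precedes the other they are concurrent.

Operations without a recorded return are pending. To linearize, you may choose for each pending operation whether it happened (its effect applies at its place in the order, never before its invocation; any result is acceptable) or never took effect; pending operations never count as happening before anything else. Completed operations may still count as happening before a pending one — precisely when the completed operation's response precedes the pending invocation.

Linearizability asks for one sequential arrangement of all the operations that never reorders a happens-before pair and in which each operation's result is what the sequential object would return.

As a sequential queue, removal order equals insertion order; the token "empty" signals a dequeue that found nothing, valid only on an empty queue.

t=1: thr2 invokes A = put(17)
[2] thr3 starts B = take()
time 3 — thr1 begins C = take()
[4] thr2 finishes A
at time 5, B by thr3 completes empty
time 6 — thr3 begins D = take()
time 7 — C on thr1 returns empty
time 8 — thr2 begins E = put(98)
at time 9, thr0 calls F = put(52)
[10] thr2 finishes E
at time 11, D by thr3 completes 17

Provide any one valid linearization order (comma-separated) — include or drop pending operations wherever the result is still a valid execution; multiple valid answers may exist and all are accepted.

after step 1 (B take() → empty): queue <>
after step 2 (A put(17)): queue <17>
after step 3 (D take() → 17): queue <>
after step 4 (C take() → empty): queue <>
after step 5 (E put(98)): queue <98>

B, A, D, C, E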